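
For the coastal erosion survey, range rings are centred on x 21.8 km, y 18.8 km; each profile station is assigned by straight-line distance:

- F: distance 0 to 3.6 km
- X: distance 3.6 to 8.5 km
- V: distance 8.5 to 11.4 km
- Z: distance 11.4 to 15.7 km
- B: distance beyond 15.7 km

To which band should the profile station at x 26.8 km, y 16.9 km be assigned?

X

Distance = √((26.8−21.8)² + (16.9−18.8)²) = √(25.000 + 3.610) = 5.349 km.
3.6 ≤ 5.349 < 8.5 → X.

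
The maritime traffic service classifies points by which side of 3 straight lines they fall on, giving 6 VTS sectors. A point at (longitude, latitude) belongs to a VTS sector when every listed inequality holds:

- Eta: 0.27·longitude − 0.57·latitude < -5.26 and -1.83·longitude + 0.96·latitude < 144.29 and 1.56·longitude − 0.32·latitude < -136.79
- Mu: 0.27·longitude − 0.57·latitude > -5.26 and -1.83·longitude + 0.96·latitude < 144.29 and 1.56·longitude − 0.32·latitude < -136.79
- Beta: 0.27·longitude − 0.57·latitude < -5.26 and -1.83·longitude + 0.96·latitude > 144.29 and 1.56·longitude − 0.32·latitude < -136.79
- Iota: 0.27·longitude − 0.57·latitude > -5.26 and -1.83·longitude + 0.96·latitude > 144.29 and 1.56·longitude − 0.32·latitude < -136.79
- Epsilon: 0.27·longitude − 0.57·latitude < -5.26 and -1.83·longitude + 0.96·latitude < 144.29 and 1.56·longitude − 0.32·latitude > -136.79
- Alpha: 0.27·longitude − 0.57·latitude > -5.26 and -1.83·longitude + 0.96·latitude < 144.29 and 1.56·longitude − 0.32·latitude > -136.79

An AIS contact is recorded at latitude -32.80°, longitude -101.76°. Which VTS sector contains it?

Beta

0.27·-101.76 − 0.57·-32.80 = -8.779, which is < -5.26
-1.83·-101.76 + 0.96·-32.80 = 154.733, which is > 144.29
1.56·-101.76 − 0.32·-32.80 = -148.250, which is < -136.79
This sign pattern matches Beta.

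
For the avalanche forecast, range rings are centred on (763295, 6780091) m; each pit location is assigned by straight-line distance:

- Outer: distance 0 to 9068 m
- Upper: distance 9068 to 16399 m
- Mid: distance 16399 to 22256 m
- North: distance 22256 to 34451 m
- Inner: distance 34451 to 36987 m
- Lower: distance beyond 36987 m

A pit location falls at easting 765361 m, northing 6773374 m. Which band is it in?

Outer

Distance = √((765361−763295)² + (6773374−6780091)²) = √(4268356.000 + 45118089.000) = 7027.549 m.
0 ≤ 7027.549 < 9068 → Outer.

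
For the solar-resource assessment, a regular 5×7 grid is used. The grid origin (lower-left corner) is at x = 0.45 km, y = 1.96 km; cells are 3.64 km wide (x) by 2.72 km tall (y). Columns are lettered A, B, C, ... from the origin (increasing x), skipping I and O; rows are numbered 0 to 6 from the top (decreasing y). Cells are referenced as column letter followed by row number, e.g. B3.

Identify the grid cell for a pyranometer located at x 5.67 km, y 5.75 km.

B5

Column index: ⌊(5.67 − 0.45) / 3.64⌋ = ⌊1.434⌋ = 1 → column B
Row offset from origin: ⌊(5.75 − 1.96) / 2.72⌋ = ⌊1.393⌋ = 1 → row 5 (counted from top)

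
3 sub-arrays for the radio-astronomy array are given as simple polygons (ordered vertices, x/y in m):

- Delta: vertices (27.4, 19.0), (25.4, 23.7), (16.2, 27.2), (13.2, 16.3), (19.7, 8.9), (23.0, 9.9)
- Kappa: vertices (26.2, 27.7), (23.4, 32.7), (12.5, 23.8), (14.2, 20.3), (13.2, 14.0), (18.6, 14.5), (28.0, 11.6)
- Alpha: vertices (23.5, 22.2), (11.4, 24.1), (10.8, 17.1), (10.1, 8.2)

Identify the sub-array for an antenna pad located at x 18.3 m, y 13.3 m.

Cast a ray rightward from (18.3, 13.3). For each polygon, the edges (by vertex number in listed order) whose endpoints lie on opposite sides of y = 13.3, where each meets that height, and whether that is right or left of the point:
Delta: 4–5 at x≈15.84 (left), 6–1 at x≈24.64 (right) → 1 crossing.
Kappa: 6–7 at x≈22.49 (right), 7–1 at x≈27.81 (right) → 2 crossings.
Alpha: 3–4 at x≈10.50 (left), 4–1 at x≈14.98 (left) → 0 crossings.
Only Delta has an odd count, so the point is inside Delta.

Delta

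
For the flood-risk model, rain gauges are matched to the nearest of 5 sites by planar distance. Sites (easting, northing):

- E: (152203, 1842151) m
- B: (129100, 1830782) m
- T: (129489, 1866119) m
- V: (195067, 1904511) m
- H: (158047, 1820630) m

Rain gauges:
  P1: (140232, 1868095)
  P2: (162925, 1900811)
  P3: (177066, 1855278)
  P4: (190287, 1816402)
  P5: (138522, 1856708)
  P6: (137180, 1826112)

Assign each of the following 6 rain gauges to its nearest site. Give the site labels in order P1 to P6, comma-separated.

P1 → T (d²=119316625.00)
P2 → V (d²=1046798164.00)
P3 → E (d²=790486898.00)
P4 → H (d²=1057293584.00)
P5 → T (d²=170162010.00)
P6 → B (d²=87095300.00)

T, V, E, H, T, B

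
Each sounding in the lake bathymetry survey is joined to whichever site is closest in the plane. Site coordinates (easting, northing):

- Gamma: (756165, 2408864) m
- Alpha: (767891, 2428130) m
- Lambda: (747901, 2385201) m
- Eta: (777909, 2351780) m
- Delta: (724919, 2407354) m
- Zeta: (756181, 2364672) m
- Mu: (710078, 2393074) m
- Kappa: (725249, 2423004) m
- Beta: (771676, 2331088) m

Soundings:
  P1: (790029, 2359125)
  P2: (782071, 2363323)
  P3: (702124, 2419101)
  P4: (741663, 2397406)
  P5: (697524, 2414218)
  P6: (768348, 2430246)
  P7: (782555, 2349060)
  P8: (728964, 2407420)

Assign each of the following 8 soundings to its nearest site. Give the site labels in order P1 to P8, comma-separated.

P1 → Eta (d²=200843425.00)
P2 → Eta (d²=150563093.00)
P3 → Kappa (d²=549999034.00)
P4 → Lambda (d²=187874669.00)
P5 → Mu (d²=604671652.00)
P6 → Alpha (d²=4686305.00)
P7 → Eta (d²=28983716.00)
P8 → Delta (d²=16366381.00)

Eta, Eta, Kappa, Lambda, Mu, Alpha, Eta, Delta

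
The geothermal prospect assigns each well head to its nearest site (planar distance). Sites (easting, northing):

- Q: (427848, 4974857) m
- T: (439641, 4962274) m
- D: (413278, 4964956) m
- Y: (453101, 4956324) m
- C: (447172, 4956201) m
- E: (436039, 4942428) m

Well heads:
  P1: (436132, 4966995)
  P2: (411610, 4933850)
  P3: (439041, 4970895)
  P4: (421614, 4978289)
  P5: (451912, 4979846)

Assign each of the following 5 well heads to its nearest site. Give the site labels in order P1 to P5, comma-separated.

T, E, T, Q, T

P1 → T (d²=34600922.00)
P2 → E (d²=670358125.00)
P3 → T (d²=74681641.00)
P4 → Q (d²=50641380.00)
P5 → T (d²=459352625.00)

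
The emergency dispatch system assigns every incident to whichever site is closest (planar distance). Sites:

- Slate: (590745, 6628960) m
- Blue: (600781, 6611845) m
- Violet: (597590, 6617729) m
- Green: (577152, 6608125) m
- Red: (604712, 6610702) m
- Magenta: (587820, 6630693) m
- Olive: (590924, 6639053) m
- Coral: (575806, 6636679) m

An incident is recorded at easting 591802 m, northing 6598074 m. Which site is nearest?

Blue

Squared distances to each site:
Slate: 955062245.000; Blue: 270262882.000; Violet: 419819969.000; Green: 315645101.000; Red: 326134484.000; Magenta: 1079855485.000; Olive: 1680049325.000; Coral: 1746218041.000.
Minimum at Blue.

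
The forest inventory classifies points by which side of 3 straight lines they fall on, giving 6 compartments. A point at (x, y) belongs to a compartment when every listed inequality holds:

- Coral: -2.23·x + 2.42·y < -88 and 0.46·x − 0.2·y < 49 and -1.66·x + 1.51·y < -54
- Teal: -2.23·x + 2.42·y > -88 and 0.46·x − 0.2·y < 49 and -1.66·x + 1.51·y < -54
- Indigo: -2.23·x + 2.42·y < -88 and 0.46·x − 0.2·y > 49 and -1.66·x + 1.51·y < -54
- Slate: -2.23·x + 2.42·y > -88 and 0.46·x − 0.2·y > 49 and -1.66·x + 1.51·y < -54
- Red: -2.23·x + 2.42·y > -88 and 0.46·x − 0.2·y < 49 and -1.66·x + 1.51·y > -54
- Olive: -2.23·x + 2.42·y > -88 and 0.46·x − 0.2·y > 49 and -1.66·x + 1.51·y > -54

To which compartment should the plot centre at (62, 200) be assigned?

Red

-2.23·62 + 2.42·200 = 345.740, which is > -88
0.46·62 − 0.2·200 = -11.480, which is < 49
-1.66·62 + 1.51·200 = 199.080, which is > -54
This sign pattern matches Red.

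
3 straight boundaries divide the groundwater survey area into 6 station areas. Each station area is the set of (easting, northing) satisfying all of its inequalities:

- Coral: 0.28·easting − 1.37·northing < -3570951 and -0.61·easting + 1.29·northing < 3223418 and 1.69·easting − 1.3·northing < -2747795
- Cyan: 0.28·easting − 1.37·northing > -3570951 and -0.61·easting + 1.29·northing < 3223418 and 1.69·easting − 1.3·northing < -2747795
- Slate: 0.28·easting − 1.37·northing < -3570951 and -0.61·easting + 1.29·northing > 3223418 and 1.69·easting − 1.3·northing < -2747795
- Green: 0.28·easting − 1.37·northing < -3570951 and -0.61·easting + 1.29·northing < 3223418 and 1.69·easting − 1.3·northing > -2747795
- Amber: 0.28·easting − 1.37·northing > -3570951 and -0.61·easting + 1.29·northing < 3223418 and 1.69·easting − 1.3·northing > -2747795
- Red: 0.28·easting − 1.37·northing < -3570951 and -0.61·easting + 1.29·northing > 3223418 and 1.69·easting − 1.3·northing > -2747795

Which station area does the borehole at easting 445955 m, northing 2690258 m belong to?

Amber

0.28·445955 − 1.37·2690258 = -3560786.060, which is > -3570951
-0.61·445955 + 1.29·2690258 = 3198400.270, which is < 3223418
1.69·445955 − 1.3·2690258 = -2743671.450, which is > -2747795
This sign pattern matches Amber.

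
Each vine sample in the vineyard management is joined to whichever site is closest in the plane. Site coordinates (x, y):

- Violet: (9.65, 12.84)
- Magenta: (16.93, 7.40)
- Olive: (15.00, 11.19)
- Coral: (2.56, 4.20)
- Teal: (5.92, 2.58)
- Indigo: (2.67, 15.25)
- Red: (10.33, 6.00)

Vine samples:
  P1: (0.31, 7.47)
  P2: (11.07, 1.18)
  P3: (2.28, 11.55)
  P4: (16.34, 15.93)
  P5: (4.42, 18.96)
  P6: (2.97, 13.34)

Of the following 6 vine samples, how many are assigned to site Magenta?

0

P1 → Coral
P2 → Red
P3 → Indigo
P4 → Olive
P5 → Indigo
P6 → Indigo
0 of the 6 go to Magenta.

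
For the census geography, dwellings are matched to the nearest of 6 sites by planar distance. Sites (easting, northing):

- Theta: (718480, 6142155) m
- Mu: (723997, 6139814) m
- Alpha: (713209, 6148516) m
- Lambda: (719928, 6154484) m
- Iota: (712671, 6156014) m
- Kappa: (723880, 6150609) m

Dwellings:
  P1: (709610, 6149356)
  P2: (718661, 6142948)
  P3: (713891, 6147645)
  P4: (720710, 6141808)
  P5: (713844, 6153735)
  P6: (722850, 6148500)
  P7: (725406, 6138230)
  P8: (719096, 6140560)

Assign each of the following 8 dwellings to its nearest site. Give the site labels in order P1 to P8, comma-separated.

Alpha, Theta, Alpha, Theta, Iota, Kappa, Mu, Theta

P1 → Alpha (d²=13658401.00)
P2 → Theta (d²=661610.00)
P3 → Alpha (d²=1223765.00)
P4 → Theta (d²=5093309.00)
P5 → Iota (d²=6569770.00)
P6 → Kappa (d²=5508781.00)
P7 → Mu (d²=4494337.00)
P8 → Theta (d²=2923481.00)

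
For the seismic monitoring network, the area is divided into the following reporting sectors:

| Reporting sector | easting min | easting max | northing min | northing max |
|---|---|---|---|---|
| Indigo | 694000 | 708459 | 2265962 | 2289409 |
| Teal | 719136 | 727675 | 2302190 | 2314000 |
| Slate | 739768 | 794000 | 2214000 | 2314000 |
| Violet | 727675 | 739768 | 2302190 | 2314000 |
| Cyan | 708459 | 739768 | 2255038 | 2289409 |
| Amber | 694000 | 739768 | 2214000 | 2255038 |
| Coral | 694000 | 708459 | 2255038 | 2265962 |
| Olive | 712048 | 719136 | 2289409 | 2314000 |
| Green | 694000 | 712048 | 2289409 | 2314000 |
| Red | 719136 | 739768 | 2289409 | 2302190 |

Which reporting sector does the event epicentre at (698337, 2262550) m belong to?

The point has easting = 698337 and northing = 2262550.
Only Coral satisfies 694000 ≤ easting ≤ 708459 and 2255038 ≤ northing ≤ 2265962.

Coral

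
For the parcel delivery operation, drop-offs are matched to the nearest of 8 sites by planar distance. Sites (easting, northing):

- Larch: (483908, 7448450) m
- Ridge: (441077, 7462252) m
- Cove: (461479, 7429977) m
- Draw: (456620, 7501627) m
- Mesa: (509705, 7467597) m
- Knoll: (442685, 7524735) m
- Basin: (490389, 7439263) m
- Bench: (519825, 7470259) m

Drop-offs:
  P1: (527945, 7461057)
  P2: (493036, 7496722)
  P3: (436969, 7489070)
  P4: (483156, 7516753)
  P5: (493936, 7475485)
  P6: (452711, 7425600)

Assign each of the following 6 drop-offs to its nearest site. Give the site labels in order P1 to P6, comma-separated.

Bench, Mesa, Draw, Draw, Mesa, Cove

P1 → Bench (d²=150611204.00)
P2 → Mesa (d²=1126121186.00)
P3 → Draw (d²=543840050.00)
P4 → Draw (d²=932955172.00)
P5 → Mesa (d²=310881905.00)
P6 → Cove (d²=96035953.00)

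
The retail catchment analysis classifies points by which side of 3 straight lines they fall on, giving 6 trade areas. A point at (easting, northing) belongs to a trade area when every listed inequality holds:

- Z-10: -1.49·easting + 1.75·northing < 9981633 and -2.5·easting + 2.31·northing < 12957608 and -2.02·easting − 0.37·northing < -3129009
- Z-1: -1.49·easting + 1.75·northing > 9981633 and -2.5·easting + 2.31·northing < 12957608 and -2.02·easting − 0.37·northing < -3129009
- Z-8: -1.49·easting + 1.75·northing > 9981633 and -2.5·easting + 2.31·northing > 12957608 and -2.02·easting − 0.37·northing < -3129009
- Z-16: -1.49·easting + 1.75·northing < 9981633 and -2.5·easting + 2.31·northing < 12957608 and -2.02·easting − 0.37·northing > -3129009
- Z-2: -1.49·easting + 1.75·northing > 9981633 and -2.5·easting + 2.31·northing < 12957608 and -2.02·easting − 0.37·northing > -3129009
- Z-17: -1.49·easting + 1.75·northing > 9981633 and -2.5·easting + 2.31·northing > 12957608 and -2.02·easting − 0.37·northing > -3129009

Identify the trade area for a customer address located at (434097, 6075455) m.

-1.49·434097 + 1.75·6075455 = 9985241.720, which is > 9981633
-2.5·434097 + 2.31·6075455 = 12949058.550, which is < 12957608
-2.02·434097 − 0.37·6075455 = -3124794.290, which is > -3129009
This sign pattern matches Z-2.

Z-2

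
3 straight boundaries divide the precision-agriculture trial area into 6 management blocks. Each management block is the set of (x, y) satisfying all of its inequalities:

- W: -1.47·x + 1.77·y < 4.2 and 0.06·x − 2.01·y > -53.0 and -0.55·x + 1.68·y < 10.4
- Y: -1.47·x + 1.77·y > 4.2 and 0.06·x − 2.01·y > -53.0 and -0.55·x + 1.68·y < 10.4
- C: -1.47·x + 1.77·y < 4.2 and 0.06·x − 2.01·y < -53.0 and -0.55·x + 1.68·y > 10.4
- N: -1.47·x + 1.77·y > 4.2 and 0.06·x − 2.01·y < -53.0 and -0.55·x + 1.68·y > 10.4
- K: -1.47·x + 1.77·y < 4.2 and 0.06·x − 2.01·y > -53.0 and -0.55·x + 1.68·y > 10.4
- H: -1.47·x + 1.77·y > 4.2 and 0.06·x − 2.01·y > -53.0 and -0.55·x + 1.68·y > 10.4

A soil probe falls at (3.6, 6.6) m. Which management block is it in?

-1.47·3.6 + 1.77·6.6 = 6.390, which is > 4.2
0.06·3.6 − 2.01·6.6 = -13.050, which is > -53.0
-0.55·3.6 + 1.68·6.6 = 9.108, which is < 10.4
This sign pattern matches Y.

Y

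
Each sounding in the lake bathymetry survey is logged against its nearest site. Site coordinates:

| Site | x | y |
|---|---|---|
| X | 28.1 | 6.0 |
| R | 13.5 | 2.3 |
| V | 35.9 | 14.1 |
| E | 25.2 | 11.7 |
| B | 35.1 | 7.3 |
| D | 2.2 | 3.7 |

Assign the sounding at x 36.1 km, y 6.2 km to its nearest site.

B

Squared distances to each site:
X: 64.040; R: 525.970; V: 62.450; E: 149.060; B: 2.210; D: 1155.460.
Minimum at B.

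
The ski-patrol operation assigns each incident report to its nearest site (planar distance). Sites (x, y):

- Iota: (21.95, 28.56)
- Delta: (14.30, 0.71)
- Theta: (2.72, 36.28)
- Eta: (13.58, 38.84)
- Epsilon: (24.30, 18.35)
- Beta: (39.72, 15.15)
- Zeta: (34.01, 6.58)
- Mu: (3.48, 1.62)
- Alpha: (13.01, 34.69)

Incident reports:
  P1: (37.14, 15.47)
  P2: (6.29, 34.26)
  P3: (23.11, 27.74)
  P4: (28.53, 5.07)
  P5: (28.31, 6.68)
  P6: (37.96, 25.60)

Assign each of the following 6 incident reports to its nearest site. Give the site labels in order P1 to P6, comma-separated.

Beta, Theta, Iota, Zeta, Zeta, Beta

P1 → Beta (d²=6.76)
P2 → Theta (d²=16.83)
P3 → Iota (d²=2.02)
P4 → Zeta (d²=32.31)
P5 → Zeta (d²=32.50)
P6 → Beta (d²=112.30)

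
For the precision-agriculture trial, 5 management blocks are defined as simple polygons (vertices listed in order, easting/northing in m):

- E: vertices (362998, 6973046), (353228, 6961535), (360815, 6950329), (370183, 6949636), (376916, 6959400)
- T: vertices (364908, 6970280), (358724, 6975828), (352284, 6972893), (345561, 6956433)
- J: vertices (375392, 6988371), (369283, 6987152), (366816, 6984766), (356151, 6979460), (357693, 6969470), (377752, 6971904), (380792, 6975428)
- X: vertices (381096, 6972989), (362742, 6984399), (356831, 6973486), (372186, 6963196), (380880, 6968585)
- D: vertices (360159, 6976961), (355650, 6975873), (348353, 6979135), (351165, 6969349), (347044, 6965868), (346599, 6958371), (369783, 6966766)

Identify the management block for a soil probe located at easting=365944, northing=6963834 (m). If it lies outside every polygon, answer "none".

Cast a ray rightward from (365944, 6963834). For each polygon, the edges (by vertex number in listed order) whose endpoints lie on opposite sides of northing = 6963834, where each meets that height, and whether that is right or left of the point:
E: 1–2 at easting≈355179.3 (left), 5–1 at easting≈372393.6 (right) → 1 crossing.
T: 3–4 at easting≈348583.9 (left), 4–1 at easting≈355901.7 (left) → 0 crossings.
J: no edge straddles that height → 0 crossings.
X: 3–4 at easting≈371234.0 (right), 4–5 at easting≈373215.3 (right) → 2 crossings.
D: 5–6 at easting≈346923.3 (left), 6–7 at easting≈361685.9 (left) → 0 crossings.
Only E has an odd count, so the point is inside E.

E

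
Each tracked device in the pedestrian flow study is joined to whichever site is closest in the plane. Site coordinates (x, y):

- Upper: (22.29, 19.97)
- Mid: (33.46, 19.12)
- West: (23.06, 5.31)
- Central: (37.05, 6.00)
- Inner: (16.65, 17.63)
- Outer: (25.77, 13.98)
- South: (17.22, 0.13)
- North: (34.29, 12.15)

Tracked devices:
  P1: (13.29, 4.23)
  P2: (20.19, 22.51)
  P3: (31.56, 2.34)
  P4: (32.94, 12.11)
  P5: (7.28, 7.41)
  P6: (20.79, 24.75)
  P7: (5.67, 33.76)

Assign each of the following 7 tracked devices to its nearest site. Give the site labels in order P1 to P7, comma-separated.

P1 → South (d²=32.25)
P2 → Upper (d²=10.86)
P3 → Central (d²=43.54)
P4 → North (d²=1.82)
P5 → South (d²=151.80)
P6 → Upper (d²=25.10)
P7 → Inner (d²=380.74)

South, Upper, Central, North, South, Upper, Inner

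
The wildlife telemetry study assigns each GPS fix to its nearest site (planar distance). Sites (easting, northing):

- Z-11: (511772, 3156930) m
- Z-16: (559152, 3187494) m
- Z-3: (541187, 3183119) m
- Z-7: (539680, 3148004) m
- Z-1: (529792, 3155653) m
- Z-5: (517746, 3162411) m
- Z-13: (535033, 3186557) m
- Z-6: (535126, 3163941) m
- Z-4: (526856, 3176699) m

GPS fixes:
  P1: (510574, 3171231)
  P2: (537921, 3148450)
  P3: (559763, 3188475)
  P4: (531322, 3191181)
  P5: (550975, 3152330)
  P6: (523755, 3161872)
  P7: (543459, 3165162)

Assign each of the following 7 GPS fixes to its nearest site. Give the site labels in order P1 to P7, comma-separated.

Z-5, Z-7, Z-16, Z-13, Z-7, Z-5, Z-6

P1 → Z-5 (d²=129229984.00)
P2 → Z-7 (d²=3292997.00)
P3 → Z-16 (d²=1335682.00)
P4 → Z-13 (d²=35152897.00)
P5 → Z-7 (d²=146291301.00)
P6 → Z-5 (d²=36398602.00)
P7 → Z-6 (d²=70929730.00)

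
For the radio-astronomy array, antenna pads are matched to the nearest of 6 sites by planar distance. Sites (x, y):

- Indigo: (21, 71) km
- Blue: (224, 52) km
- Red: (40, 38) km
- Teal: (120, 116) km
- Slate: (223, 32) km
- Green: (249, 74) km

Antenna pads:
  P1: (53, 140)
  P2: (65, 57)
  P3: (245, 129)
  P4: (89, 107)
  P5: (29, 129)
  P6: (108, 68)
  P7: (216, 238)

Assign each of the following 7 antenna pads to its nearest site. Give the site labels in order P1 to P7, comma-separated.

Teal, Red, Green, Teal, Indigo, Teal, Teal

P1 → Teal (d²=5065.00)
P2 → Red (d²=986.00)
P3 → Green (d²=3041.00)
P4 → Teal (d²=1042.00)
P5 → Indigo (d²=3428.00)
P6 → Teal (d²=2448.00)
P7 → Teal (d²=24100.00)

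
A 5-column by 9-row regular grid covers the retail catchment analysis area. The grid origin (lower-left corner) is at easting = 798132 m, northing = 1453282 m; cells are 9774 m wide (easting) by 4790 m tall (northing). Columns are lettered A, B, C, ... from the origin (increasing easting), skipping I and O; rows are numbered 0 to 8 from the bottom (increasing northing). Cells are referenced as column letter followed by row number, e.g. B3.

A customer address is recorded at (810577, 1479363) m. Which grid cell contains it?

Column index: ⌊(810577 − 798132) / 9774⌋ = ⌊1.273⌋ = 1 → column B
Row offset from origin: ⌊(1479363 − 1453282) / 4790⌋ = ⌊5.445⌋ = 5 → row 5

B5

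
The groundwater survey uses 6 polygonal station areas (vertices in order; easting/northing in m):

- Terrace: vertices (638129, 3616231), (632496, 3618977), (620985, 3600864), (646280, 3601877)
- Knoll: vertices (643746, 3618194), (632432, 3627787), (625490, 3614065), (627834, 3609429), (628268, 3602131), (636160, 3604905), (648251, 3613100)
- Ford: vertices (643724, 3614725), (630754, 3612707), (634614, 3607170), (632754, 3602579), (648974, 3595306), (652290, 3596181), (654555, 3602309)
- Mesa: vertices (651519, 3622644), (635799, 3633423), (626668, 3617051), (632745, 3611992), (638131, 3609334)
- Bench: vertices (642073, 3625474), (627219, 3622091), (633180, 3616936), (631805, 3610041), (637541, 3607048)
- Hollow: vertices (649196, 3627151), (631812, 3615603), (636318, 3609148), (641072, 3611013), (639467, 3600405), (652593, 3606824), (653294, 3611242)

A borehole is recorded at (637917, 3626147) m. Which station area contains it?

Mesa

Cast a ray rightward from (637917, 3626147). For each polygon, the edges (by vertex number in listed order) whose endpoints lie on opposite sides of northing = 3626147, where each meets that height, and whether that is right or left of the point:
Terrace: no edge straddles that height → 0 crossings.
Knoll: 1–2 at easting≈634366.2 (left), 2–3 at easting≈631602.3 (left) → 0 crossings.
Ford: no edge straddles that height → 0 crossings.
Mesa: 1–2 at easting≈646410.3 (right), 2–3 at easting≈631741.0 (left) → 1 crossing.
Bench: no edge straddles that height → 0 crossings.
Hollow: 1–2 at easting≈647684.6 (right), 7–1 at easting≈649454.6 (right) → 2 crossings.
Only Mesa has an odd count, so the point is inside Mesa.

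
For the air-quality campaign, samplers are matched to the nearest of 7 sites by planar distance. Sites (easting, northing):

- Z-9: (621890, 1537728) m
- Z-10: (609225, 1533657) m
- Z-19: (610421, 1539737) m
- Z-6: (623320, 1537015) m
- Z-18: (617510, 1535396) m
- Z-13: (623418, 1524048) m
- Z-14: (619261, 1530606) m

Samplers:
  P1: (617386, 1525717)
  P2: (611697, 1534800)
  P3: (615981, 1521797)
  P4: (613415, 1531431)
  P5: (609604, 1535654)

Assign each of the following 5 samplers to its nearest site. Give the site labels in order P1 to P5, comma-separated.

P1 → Z-14 (d²=27417946.00)
P2 → Z-10 (d²=7417233.00)
P3 → Z-13 (d²=60375970.00)
P4 → Z-10 (d²=22511176.00)
P5 → Z-10 (d²=4131650.00)

Z-14, Z-10, Z-13, Z-10, Z-10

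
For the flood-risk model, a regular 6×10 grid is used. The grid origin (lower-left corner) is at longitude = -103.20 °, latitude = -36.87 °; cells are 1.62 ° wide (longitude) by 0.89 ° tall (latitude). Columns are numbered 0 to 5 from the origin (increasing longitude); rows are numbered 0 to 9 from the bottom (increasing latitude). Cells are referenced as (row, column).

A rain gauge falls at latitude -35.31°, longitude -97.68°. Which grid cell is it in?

(1, 3)

Column index: ⌊(-97.68 − -103.20) / 1.62⌋ = ⌊3.407⌋ = 3
Row offset from origin: ⌊(-35.31 − -36.87) / 0.89⌋ = ⌊1.753⌋ = 1 → row 1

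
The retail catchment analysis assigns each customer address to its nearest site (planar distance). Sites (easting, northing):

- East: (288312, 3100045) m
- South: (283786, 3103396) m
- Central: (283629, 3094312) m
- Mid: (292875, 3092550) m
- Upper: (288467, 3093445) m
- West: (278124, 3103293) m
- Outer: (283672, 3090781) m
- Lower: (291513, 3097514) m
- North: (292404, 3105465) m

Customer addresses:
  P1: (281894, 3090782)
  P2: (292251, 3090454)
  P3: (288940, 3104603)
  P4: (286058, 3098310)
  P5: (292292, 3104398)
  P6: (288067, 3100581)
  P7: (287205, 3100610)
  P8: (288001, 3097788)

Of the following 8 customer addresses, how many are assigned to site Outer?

1

P1 → Outer
P2 → Mid
P3 → North
P4 → East
P5 → North
P6 → East
P7 → East
P8 → East
1 of the 8 goes to Outer.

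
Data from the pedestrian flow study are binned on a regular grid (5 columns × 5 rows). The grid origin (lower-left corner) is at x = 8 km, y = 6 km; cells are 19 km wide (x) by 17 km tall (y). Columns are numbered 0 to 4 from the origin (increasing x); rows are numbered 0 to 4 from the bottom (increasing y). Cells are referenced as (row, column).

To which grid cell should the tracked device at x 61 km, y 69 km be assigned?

Column index: ⌊(61 − 8) / 19⌋ = ⌊2.789⌋ = 2
Row offset from origin: ⌊(69 − 6) / 17⌋ = ⌊3.706⌋ = 3 → row 3

(3, 2)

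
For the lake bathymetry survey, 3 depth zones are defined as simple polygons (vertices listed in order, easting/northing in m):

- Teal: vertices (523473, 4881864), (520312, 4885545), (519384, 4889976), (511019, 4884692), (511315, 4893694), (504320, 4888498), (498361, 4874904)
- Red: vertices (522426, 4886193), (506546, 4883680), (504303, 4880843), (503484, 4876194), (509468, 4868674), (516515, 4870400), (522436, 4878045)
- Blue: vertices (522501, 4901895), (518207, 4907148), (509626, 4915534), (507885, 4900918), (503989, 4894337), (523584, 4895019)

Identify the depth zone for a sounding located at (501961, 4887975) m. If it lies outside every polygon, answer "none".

Cast a ray rightward from (501961, 4887975). For each polygon, the edges (by vertex number in listed order) whose endpoints lie on opposite sides of northing = 4887975, where each meets that height, and whether that is right or left of the point:
Teal: 2–3 at easting≈519803.1 (right), 3–4 at easting≈516216.3 (right), 4–5 at easting≈511127.0 (right), 6–7 at easting≈504090.7 (right) → 4 crossings.
Red: no edge straddles that height → 0 crossings.
Blue: no edge straddles that height → 0 crossings.
All counts are even, so the point lies outside every listed polygon.

none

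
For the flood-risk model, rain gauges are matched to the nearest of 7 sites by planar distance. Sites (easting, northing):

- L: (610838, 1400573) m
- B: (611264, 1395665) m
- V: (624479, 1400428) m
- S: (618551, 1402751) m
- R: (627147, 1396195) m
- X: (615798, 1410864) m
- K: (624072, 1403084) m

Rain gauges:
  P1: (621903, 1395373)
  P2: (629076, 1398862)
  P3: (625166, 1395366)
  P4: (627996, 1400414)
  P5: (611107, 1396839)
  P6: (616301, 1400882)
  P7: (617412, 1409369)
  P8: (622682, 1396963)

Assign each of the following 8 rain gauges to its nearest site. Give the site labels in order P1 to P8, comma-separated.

P1 → R (d²=28175220.00)
P2 → R (d²=10833930.00)
P3 → R (d²=4611602.00)
P4 → V (d²=12369485.00)
P5 → B (d²=1402925.00)
P6 → S (d²=8555661.00)
P7 → X (d²=4840021.00)
P8 → V (d²=15235434.00)

R, R, R, V, B, S, X, V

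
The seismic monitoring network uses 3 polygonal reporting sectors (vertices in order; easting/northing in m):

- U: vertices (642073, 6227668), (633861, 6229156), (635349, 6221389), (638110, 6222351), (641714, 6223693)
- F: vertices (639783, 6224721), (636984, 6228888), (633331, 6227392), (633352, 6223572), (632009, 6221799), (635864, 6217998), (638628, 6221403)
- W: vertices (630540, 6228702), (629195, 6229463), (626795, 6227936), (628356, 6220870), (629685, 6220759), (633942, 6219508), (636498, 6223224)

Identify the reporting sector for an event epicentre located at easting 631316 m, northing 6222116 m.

W

Cast a ray rightward from (631316, 6222116). For each polygon, the edges (by vertex number in listed order) whose endpoints lie on opposite sides of northing = 6222116, where each meets that height, and whether that is right or left of the point:
U: 2–3 at easting≈635209.7 (right), 3–4 at easting≈637435.5 (right) → 2 crossings.
F: 4–5 at easting≈632249.1 (right), 7–1 at easting≈638876.2 (right) → 2 crossings.
W: 3–4 at easting≈628080.7 (left), 6–7 at easting≈635735.9 (right) → 1 crossing.
Only W has an odd count, so the point is inside W.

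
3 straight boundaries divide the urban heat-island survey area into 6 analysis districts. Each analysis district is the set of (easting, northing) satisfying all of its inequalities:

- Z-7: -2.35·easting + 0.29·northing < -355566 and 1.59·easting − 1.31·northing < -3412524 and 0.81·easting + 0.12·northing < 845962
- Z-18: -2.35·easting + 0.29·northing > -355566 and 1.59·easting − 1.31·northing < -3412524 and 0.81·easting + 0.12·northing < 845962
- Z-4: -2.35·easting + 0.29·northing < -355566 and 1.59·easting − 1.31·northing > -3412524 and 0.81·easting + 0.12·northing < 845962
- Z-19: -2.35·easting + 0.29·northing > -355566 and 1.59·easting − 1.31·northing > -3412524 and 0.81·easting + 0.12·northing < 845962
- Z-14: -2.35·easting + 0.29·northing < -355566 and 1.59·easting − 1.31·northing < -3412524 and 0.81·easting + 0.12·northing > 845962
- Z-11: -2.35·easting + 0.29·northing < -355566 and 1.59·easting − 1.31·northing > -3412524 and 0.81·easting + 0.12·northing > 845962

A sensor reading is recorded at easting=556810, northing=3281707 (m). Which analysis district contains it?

-2.35·556810 + 0.29·3281707 = -356808.470, which is < -355566
1.59·556810 − 1.31·3281707 = -3413708.270, which is < -3412524
0.81·556810 + 0.12·3281707 = 844820.940, which is < 845962
This sign pattern matches Z-7.

Z-7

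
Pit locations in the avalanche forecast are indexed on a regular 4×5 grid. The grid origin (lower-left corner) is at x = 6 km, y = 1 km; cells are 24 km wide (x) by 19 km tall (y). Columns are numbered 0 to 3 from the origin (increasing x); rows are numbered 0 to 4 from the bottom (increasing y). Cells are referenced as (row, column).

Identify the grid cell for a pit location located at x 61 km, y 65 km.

(3, 2)

Column index: ⌊(61 − 6) / 24⌋ = ⌊2.292⌋ = 2
Row offset from origin: ⌊(65 − 1) / 19⌋ = ⌊3.368⌋ = 3 → row 3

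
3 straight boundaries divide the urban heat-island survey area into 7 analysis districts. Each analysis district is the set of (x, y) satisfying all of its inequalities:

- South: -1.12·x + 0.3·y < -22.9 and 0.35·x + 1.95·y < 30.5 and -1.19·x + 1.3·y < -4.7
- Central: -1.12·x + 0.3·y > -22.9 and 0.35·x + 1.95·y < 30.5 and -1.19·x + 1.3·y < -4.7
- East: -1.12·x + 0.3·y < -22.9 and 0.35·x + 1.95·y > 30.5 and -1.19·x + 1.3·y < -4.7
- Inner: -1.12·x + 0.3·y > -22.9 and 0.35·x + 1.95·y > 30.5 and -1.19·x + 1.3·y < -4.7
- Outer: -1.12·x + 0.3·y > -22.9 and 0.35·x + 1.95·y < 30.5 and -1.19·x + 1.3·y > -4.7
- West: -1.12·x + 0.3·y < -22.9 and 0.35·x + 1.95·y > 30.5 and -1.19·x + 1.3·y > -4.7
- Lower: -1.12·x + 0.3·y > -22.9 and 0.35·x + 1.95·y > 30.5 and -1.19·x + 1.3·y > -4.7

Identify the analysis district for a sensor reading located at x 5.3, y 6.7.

Outer

-1.12·5.3 + 0.3·6.7 = -3.926, which is > -22.9
0.35·5.3 + 1.95·6.7 = 14.920, which is < 30.5
-1.19·5.3 + 1.3·6.7 = 2.403, which is > -4.7
This sign pattern matches Outer.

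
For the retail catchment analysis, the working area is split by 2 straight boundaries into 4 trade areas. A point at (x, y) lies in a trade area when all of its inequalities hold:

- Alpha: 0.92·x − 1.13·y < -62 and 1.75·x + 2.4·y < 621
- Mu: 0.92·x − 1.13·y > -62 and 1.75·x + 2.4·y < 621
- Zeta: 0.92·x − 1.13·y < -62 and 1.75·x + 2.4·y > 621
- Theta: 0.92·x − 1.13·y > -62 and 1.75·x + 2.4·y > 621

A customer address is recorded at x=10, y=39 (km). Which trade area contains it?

0.92·10 − 1.13·39 = -34.870, which is > -62
1.75·10 + 2.4·39 = 111.100, which is < 621
This sign pattern matches Mu.

Mu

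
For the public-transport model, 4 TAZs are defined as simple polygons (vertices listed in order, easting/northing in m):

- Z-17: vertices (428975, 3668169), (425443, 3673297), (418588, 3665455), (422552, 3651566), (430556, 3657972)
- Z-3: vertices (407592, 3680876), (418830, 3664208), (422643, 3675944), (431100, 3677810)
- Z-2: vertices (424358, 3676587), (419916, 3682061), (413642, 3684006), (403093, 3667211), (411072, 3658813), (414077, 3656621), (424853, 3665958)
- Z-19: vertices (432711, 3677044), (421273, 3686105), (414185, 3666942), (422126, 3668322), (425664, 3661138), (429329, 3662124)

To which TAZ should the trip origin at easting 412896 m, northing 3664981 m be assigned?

Z-2

Cast a ray rightward from (412896, 3664981). For each polygon, the edges (by vertex number in listed order) whose endpoints lie on opposite sides of northing = 3664981, where each meets that height, and whether that is right or left of the point:
Z-17: 3–4 at easting≈418723.3 (right), 5–1 at easting≈429469.3 (right) → 2 crossings.
Z-3: 1–2 at easting≈418308.8 (right), 2–3 at easting≈419081.1 (right) → 2 crossings.
Z-2: 4–5 at easting≈405211.7 (left), 6–7 at easting≈423725.4 (right) → 1 crossing.
Z-19: 4–5 at easting≈423771.4 (right), 6–1 at easting≈429976.6 (right) → 2 crossings.
Only Z-2 has an odd count, so the point is inside Z-2.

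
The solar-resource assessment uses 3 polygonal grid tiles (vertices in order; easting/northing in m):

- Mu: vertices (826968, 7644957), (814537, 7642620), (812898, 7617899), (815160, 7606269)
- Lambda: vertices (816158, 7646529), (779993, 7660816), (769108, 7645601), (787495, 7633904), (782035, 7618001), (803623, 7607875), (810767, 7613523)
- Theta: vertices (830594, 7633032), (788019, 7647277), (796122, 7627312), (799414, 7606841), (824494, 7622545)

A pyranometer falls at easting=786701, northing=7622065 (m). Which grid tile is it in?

Lambda

Cast a ray rightward from (786701, 7622065). For each polygon, the edges (by vertex number in listed order) whose endpoints lie on opposite sides of northing = 7622065, where each meets that height, and whether that is right or left of the point:
Mu: 2–3 at easting≈813174.2 (right), 4–1 at easting≈819981.1 (right) → 2 crossings.
Lambda: 4–5 at easting≈783430.3 (left), 7–1 at easting≈812162.2 (right) → 1 crossing.
Theta: 3–4 at easting≈796965.8 (right), 4–5 at easting≈823727.4 (right) → 2 crossings.
Only Lambda has an odd count, so the point is inside Lambda.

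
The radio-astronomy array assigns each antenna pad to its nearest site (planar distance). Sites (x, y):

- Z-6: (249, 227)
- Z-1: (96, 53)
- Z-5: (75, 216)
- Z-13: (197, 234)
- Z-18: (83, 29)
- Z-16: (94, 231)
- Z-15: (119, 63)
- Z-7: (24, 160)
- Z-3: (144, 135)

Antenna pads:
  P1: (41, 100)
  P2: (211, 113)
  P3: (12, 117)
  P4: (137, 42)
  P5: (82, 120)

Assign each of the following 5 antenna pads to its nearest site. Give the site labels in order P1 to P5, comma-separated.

Z-7, Z-3, Z-7, Z-15, Z-3

P1 → Z-7 (d²=3889.00)
P2 → Z-3 (d²=4973.00)
P3 → Z-7 (d²=1993.00)
P4 → Z-15 (d²=765.00)
P5 → Z-3 (d²=4069.00)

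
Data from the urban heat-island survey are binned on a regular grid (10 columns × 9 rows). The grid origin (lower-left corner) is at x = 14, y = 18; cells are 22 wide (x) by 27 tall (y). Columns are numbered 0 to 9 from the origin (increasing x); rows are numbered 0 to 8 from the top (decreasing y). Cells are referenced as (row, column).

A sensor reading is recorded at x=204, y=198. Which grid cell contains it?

(2, 8)

Column index: ⌊(204 − 14) / 22⌋ = ⌊8.636⌋ = 8
Row offset from origin: ⌊(198 − 18) / 27⌋ = ⌊6.667⌋ = 6 → row 2 (counted from top)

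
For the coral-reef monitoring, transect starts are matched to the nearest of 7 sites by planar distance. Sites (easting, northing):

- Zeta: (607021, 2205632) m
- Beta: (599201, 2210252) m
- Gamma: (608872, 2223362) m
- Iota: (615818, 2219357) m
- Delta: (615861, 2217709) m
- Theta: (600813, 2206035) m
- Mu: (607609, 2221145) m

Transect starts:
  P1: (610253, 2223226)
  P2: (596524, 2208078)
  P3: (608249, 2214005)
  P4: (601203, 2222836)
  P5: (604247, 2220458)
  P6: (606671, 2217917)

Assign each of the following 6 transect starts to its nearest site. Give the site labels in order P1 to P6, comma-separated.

Gamma, Beta, Mu, Mu, Mu, Mu

P1 → Gamma (d²=1925657.00)
P2 → Beta (d²=11892605.00)
P3 → Mu (d²=51389200.00)
P4 → Mu (d²=43896317.00)
P5 → Mu (d²=11775013.00)
P6 → Mu (d²=11299828.00)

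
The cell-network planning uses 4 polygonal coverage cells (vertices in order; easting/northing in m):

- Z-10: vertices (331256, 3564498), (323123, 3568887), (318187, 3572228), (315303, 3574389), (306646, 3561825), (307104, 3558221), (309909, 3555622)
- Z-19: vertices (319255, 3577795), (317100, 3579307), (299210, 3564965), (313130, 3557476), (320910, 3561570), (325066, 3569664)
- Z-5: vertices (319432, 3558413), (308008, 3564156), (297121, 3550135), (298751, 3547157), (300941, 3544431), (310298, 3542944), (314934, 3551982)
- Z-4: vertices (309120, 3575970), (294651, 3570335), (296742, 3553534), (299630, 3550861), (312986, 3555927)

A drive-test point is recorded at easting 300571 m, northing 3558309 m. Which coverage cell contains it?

Z-4

Cast a ray rightward from (300571, 3558309). For each polygon, the edges (by vertex number in listed order) whose endpoints lie on opposite sides of northing = 3558309, where each meets that height, and whether that is right or left of the point:
Z-10: 5–6 at easting≈307092.8 (right), 7–1 at easting≈316371.3 (right) → 2 crossings.
Z-19: 3–4 at easting≈311581.7 (right), 4–5 at easting≈314713.0 (right) → 2 crossings.
Z-5: 2–3 at easting≈303467.9 (right), 7–1 at easting≈319359.3 (right) → 2 crossings.
Z-4: 2–3 at easting≈296147.7 (left), 5–1 at easting≈312526.5 (right) → 1 crossing.
Only Z-4 has an odd count, so the point is inside Z-4.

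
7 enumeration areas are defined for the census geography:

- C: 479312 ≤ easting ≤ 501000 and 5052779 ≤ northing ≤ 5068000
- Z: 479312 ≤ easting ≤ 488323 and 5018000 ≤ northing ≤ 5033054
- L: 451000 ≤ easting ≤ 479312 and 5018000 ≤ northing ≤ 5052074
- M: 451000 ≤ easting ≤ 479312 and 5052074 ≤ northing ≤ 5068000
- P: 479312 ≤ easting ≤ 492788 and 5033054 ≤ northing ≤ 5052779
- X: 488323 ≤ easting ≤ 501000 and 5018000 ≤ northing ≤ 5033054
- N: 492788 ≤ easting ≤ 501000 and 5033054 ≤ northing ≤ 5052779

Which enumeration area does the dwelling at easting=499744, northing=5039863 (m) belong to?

The point has easting = 499744 and northing = 5039863.
Only N satisfies 492788 ≤ easting ≤ 501000 and 5033054 ≤ northing ≤ 5052779.

N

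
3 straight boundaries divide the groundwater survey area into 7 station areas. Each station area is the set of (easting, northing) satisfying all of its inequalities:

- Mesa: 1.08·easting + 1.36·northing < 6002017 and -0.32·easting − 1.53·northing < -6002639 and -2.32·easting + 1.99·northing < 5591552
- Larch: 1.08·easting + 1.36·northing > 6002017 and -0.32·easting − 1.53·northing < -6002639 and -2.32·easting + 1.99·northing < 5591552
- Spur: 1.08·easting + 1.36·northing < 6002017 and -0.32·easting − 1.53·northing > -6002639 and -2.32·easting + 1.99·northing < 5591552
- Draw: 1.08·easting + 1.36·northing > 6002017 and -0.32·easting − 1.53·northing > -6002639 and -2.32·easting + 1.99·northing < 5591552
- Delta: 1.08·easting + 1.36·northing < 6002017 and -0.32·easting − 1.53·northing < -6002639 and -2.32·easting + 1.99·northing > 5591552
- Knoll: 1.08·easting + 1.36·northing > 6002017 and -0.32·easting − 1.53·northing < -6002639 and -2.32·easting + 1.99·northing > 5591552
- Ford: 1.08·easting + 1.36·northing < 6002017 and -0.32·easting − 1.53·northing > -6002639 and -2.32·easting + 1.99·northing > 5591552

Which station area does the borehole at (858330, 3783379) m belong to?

Larch

1.08·858330 + 1.36·3783379 = 6072391.840, which is > 6002017
-0.32·858330 − 1.53·3783379 = -6063235.470, which is < -6002639
-2.32·858330 + 1.99·3783379 = 5537598.610, which is < 5591552
This sign pattern matches Larch.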